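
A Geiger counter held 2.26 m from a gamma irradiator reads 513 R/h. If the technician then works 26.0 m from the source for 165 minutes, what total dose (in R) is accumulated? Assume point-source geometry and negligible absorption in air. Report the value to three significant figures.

By the inverse-square law, rate at 26.0 m:
(2.26/26.0)² = 0.007556, so 513 × 0.007556 = 3.876 R/h.
Dose = rate × time = 3.876 R/h × 2.750 h = 10.66 R.

10.7 R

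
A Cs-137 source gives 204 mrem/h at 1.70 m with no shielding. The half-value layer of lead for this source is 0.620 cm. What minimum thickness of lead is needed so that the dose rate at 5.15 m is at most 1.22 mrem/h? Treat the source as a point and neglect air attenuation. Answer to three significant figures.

At 5.15 m, distance alone gives (1.70/5.15)² = 0.1090, so 204 × 0.1090 = 22.24 mrem/h.
Further attenuation needed: 22.24/1.22 = 18.23.
n = log₂(18.23) = 4.188 half-value layers.
Thickness = 4.188 × 0.620 cm = 2.597 cm.

2.60 cm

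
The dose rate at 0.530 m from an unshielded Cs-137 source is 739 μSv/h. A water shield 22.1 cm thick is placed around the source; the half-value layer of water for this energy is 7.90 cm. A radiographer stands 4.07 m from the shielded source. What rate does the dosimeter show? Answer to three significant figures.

1.80 μSv/h

Distance alone: 739 × (0.530/4.07)² = 739 × 0.01696 = 12.53 μSv/h.
Shield: 22.1/7.90 = 2.797 half-value layers → attenuation 2^(−2.797) = 0.1439.
Combined: 12.53 × 0.1439 = 1.803 μSv/h.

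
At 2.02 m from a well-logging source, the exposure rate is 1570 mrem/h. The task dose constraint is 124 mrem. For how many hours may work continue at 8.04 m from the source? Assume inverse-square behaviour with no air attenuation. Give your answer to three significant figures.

1.25 h

Intensity scales as (d₁/d₂)², so rate at 8.04 m:
1570 × (2.02/8.04)² = 1570 × 0.06312 = 99.10 mrem/h.
Stay time = 124 mrem ÷ 99.10 mrem/h = 1.251 h.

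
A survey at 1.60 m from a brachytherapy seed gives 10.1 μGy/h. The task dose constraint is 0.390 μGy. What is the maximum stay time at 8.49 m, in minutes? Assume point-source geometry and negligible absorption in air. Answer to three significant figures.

65.2 min

Using I₁d₁² = I₂d₂², rate at 8.49 m:
(1.60/8.49)² = 0.03552, so 10.1 × 0.03552 = 0.3588 μGy/h.
Stay time = 0.390 μGy ÷ 0.3588 μGy/h = 1.087 h = 65.22 min.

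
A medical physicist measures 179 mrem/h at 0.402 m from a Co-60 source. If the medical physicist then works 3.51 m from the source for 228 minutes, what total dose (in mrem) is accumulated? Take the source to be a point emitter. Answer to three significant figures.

8.92 mrem

By the inverse-square law, rate at 3.51 m:
179 × (0.402/3.51)² = 179 × 0.01312 = 2.348 mrem/h.
Dose = rate × time = 2.348 mrem/h × 3.800 h = 8.922 mrem.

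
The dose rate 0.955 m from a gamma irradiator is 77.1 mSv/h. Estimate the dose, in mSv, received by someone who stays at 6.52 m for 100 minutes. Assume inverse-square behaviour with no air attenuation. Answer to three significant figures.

Since intensity falls as 1/r², rate at 6.52 m:
(0.955/6.52)² = 0.02145, so 77.1 × 0.02145 = 1.654 mSv/h.
Dose = rate × time = 1.654 mSv/h × 1.667 h = 2.757 mSv.

2.76 mSv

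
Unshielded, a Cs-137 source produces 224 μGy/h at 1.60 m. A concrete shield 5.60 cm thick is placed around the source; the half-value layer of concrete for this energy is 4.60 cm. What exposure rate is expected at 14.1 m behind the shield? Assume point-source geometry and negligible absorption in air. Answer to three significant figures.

Distance alone: (1.60/14.1)² = 0.01288, so 224 × 0.01288 = 2.885 μGy/h.
Shield: 5.60/4.60 = 1.217 half-value layers → attenuation 2^(−1.217) = 0.4302.
Combined: 2.885 × 0.4302 = 1.241 μGy/h.

1.24 μGy/h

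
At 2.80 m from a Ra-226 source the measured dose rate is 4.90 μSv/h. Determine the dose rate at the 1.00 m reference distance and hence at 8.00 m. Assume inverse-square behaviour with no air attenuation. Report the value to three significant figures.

38.4 μSv/h; 0.600 μSv/h

By the inverse-square law,
At 1.00 m: 4.90 × (2.80/1.00)² = 4.90 × 7.840 = 38.42 μSv/h
At 8.00 m: 38.42 × (1.00/8.00)² = 38.42 × 0.01562 = 0.6001 μSv/h.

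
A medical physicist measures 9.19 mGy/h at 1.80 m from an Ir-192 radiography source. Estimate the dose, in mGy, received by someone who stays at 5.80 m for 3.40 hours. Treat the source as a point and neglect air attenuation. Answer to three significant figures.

Intensity scales as (d₁/d₂)², so rate at 5.80 m:
(1.80/5.80)² = 0.09631, so 9.19 × 0.09631 = 0.8851 mGy/h.
Dose = rate × time = 0.8851 mGy/h × 3.400 h = 3.009 mGy.

3.01 mGy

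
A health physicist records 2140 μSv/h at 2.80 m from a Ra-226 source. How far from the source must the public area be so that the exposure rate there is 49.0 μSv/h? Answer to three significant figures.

18.5 m

Since intensity falls as 1/r², d₂ = d₁·√(I₁/I₂).
I₁/I₂ = 2140/49.0 = 43.67, so d₂ = 2.80 × √43.67 = 18.50 m.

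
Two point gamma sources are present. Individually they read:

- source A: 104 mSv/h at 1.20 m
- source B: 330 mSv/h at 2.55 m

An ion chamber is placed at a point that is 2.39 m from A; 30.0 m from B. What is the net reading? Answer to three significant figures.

28.6 mSv/h

By superposition, sum each source's inverse-square contribution:
A: 104 × (1.20/2.39)² = 26.22 mSv/h
B: 330 × (2.55/30.0)² = 2.384 mSv/h
Total = 26.22 + 2.384 = 28.60 mSv/h.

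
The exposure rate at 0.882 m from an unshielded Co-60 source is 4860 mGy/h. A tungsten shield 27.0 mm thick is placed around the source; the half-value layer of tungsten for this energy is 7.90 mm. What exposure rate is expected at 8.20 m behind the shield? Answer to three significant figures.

Distance alone: 4860 × (0.882/8.20)² = 4860 × 0.01157 = 56.23 mGy/h.
Shield: 27.0/7.90 = 3.418 half-value layers → attenuation 2^(−3.418) = 0.09356.
Combined: 56.23 × 0.09356 = 5.261 mGy/h.

5.26 mGy/h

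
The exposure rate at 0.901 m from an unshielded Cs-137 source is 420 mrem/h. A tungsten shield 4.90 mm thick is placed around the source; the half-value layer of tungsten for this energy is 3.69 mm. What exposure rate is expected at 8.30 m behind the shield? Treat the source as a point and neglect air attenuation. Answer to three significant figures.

Distance alone: 420 × (0.901/8.30)² = 420 × 0.01178 = 4.948 mrem/h.
Shield: 4.90/3.69 = 1.328 half-value layers → attenuation 2^(−1.328) = 0.3983.
Combined: 4.948 × 0.3983 = 1.971 mrem/h.

1.97 mrem/h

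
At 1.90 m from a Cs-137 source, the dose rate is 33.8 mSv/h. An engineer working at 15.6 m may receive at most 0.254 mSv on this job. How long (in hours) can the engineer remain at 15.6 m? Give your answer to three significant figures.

0.507 h

By the inverse-square law, rate at 15.6 m:
(1.90/15.6)² = 0.01483, so 33.8 × 0.01483 = 0.5013 mSv/h.
Stay time = 0.254 mSv ÷ 0.5013 mSv/h = 0.5067 h.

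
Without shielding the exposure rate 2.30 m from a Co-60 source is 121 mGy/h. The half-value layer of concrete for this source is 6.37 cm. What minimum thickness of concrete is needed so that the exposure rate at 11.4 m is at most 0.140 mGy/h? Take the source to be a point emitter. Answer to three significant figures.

At 11.4 m, distance alone gives (2.30/11.4)² = 0.04070, so 121 × 0.04070 = 4.925 mGy/h.
Further attenuation needed: 4.925/0.140 = 35.18.
n = log₂(35.18) = 5.137 half-value layers.
Thickness = 5.137 × 6.37 cm = 32.72 cm.

32.7 cm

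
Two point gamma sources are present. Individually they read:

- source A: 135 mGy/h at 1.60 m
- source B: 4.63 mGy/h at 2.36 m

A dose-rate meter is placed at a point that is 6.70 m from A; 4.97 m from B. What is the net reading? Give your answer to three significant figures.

By superposition, sum each source's inverse-square contribution:
A: 135 × (1.60/6.70)² = 7.699 mGy/h
B: 4.63 × (2.36/4.97)² = 1.044 mGy/h
Total = 7.699 + 1.044 = 8.743 mGy/h.

8.74 mGy/h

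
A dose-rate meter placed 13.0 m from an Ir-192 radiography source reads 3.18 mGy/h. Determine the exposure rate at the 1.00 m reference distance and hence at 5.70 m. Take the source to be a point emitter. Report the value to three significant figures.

537 mGy/h; 16.5 mGy/h

Applying the 1/r² law,
At 1.00 m: 3.18 × (13.0/1.00)² = 3.18 × 169.0 = 537.4 mGy/h
At 5.70 m: 537.4 × (1.00/5.70)² = 537.4 × 0.03078 = 16.54 mGy/h.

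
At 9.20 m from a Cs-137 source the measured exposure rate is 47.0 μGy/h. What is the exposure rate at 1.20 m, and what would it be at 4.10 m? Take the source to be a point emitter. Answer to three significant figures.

2760 μGy/h; 237 μGy/h

Applying the 1/r² law,
At 1.20 m: (9.20/1.20)² = 58.78, so 47.0 × 58.78 = 2763 μGy/h
At 4.10 m: 2763 × (1.20/4.10)² = 2763 × 0.08566 = 236.7 μGy/h.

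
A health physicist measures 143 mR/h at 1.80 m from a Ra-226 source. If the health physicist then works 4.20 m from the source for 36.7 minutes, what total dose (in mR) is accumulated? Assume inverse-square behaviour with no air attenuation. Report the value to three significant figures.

16.1 mR

Since intensity falls as 1/r², rate at 4.20 m:
(1.80/4.20)² = 0.1837, so 143 × 0.1837 = 26.27 mR/h.
Dose = rate × time = 26.27 mR/h × 0.6117 h = 16.07 mR.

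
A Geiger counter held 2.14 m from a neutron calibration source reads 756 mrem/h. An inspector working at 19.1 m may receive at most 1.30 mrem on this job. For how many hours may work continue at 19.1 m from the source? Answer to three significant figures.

Intensity scales as (d₁/d₂)², so rate at 19.1 m:
756 × (2.14/19.1)² = 756 × 0.01255 = 9.488 mrem/h.
Stay time = 1.30 mrem ÷ 9.488 mrem/h = 0.1370 h.

0.137 h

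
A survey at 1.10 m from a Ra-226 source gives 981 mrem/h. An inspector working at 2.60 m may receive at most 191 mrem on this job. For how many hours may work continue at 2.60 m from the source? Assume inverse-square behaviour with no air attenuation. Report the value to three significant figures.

1.09 h

Since intensity falls as 1/r², rate at 2.60 m:
981 × (1.10/2.60)² = 981 × 0.1790 = 175.6 mrem/h.
Stay time = 191 mrem ÷ 175.6 mrem/h = 1.088 h.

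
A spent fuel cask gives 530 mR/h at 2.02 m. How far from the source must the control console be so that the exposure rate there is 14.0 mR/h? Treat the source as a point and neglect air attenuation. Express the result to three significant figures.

12.4 m

Applying the 1/r² law, d₂ = d₁·√(I₁/I₂).
I₁/I₂ = 530/14.0 = 37.86, so d₂ = 2.02 × √37.86 = 12.43 m.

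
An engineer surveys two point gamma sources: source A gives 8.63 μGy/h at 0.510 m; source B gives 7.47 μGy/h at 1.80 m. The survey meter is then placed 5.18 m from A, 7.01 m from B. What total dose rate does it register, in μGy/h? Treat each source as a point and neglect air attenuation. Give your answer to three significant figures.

0.576 μGy/h

By superposition, sum each source's inverse-square contribution:
A: 8.63 × (0.510/5.18)² = 0.08365 μGy/h
B: 7.47 × (1.80/7.01)² = 0.4925 μGy/h
Total = 0.08365 + 0.4925 = 0.5761 μGy/h.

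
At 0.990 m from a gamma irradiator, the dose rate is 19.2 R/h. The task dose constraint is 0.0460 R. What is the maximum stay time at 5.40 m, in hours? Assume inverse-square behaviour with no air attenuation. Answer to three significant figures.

Intensity scales as (d₁/d₂)², so rate at 5.40 m:
(0.990/5.40)² = 0.03361, so 19.2 × 0.03361 = 0.6453 R/h.
Stay time = 0.0460 R ÷ 0.6453 R/h = 0.07128 h.

0.0713 h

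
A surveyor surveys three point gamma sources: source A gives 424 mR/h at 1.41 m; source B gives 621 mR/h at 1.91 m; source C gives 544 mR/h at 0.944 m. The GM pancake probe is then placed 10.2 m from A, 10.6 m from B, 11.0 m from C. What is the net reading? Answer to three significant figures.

32.3 mR/h

By superposition, sum each source's inverse-square contribution:
A: 424 × (1.41/10.2)² = 8.102 mR/h
B: 621 × (1.91/10.6)² = 20.16 mR/h
C: 544 × (0.944/11.0)² = 4.006 mR/h
Total = 8.102 + 20.16 + 4.006 = 32.27 mR/h.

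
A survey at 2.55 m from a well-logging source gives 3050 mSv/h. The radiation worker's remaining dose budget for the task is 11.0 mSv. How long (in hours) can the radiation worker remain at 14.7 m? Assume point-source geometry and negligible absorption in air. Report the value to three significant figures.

0.120 h

Applying the 1/r² law, rate at 14.7 m:
3050 × (2.55/14.7)² = 3050 × 0.03009 = 91.77 mSv/h.
Stay time = 11.0 mSv ÷ 91.77 mSv/h = 0.1199 h.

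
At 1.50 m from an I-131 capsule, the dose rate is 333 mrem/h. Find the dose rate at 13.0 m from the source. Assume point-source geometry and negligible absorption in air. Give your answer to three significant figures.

Since intensity falls as 1/r², the rate at 13.0 m is
333 × (1.50/13.0)² = 333 × 0.01331 = 4.432 mrem/h.

4.43 mrem/h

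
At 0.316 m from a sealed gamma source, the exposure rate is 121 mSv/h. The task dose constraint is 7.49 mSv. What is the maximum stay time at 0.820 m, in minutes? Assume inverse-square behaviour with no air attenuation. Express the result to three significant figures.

25.0 min

Using I₁d₁² = I₂d₂², rate at 0.820 m:
121 × (0.316/0.820)² = 121 × 0.1485 = 17.97 mSv/h.
Stay time = 7.49 mSv ÷ 17.97 mSv/h = 0.4168 h = 25.01 min.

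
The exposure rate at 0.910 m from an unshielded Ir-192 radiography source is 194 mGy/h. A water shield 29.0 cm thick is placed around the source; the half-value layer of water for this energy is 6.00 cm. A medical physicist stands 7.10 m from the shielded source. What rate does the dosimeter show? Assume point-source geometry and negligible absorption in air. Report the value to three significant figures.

0.112 mGy/h

Distance alone: (0.910/7.10)² = 0.01643, so 194 × 0.01643 = 3.187 mGy/h.
Shield: 29.0/6.00 = 4.833 half-value layers → attenuation 2^(−4.833) = 0.03509.
Combined: 3.187 × 0.03509 = 0.1118 mGy/h.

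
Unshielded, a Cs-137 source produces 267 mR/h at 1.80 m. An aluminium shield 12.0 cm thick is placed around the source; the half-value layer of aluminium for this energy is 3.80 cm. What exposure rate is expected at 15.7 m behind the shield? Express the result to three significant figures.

Distance alone: 267 × (1.80/15.7)² = 267 × 0.01314 = 3.508 mR/h.
Shield: 12.0/3.80 = 3.158 half-value layers → attenuation 2^(−3.158) = 0.1120.
Combined: 3.508 × 0.1120 = 0.3929 mR/h.

0.393 mR/h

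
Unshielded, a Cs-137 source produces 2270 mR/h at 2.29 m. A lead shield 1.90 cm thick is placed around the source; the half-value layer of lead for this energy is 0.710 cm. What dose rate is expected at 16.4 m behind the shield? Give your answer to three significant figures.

6.93 mR/h

Distance alone: (2.29/16.4)² = 0.01950, so 2270 × 0.01950 = 44.27 mR/h.
Shield: 1.90/0.710 = 2.676 half-value layers → attenuation 2^(−2.676) = 0.1565.
Combined: 44.27 × 0.1565 = 6.928 mR/h.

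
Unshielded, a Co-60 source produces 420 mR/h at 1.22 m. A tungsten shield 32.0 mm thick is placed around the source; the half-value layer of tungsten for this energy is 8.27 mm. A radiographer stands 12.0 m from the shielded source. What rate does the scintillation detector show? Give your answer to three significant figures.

0.297 mR/h

Distance alone: (1.22/12.0)² = 0.01034, so 420 × 0.01034 = 4.343 mR/h.
Shield: 32.0/8.27 = 3.869 half-value layers → attenuation 2^(−3.869) = 0.06844.
Combined: 4.343 × 0.06844 = 0.2972 mR/h.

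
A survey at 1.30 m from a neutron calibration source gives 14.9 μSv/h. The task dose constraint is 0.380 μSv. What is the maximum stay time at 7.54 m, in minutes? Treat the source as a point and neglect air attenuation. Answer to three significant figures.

51.5 min

Intensity scales as (d₁/d₂)², so rate at 7.54 m:
14.9 × (1.30/7.54)² = 14.9 × 0.02973 = 0.4430 μSv/h.
Stay time = 0.380 μSv ÷ 0.4430 μSv/h = 0.8578 h = 51.47 min.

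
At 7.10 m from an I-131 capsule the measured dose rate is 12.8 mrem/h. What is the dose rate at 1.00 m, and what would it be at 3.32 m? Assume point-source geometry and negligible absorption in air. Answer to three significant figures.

645 mrem/h; 58.5 mrem/h

Applying the 1/r² law,
At 1.00 m: 12.8 × (7.10/1.00)² = 12.8 × 50.41 = 645.2 mrem/h
At 3.32 m: 645.2 × (1.00/3.32)² = 645.2 × 0.09072 = 58.53 mrem/h.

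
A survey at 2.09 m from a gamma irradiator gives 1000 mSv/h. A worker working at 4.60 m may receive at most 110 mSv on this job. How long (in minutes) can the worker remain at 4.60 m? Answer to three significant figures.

Since intensity falls as 1/r², rate at 4.60 m:
1000 × (2.09/4.60)² = 1000 × 0.2064 = 206.4 mSv/h.
Stay time = 110 mSv ÷ 206.4 mSv/h = 0.5329 h = 31.97 min.

32.0 min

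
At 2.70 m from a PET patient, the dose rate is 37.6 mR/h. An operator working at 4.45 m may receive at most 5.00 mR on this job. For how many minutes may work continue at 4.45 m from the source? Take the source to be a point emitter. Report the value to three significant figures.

By the inverse-square law, rate at 4.45 m:
(2.70/4.45)² = 0.3681, so 37.6 × 0.3681 = 13.84 mR/h.
Stay time = 5.00 mR ÷ 13.84 mR/h = 0.3613 h = 21.68 min.

21.7 min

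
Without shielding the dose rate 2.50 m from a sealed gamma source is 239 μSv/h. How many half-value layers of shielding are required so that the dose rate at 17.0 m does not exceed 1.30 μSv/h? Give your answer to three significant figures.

1.99 half-value layers

At 17.0 m, distance alone gives 239 × (2.50/17.0)² = 239 × 0.02163 = 5.170 μSv/h.
Further attenuation needed: 5.170/1.30 = 3.977.
n = log₂(3.977) = 1.992 half-value layers.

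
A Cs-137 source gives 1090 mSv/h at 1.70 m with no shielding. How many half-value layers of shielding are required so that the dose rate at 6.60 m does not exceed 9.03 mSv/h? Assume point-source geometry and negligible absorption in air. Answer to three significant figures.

3.00 half-value layers

At 6.60 m, distance alone gives (1.70/6.60)² = 0.06635, so 1090 × 0.06635 = 72.32 mSv/h.
Further attenuation needed: 72.32/9.03 = 8.009.
n = log₂(8.009) = 3.002 half-value layers.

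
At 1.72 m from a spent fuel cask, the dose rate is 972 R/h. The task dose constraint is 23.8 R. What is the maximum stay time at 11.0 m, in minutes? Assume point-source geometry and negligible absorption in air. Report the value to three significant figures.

Applying the 1/r² law, rate at 11.0 m:
972 × (1.72/11.0)² = 972 × 0.02445 = 23.77 R/h.
Stay time = 23.8 R ÷ 23.77 R/h = 1.001 h = 60.06 min.

60.1 min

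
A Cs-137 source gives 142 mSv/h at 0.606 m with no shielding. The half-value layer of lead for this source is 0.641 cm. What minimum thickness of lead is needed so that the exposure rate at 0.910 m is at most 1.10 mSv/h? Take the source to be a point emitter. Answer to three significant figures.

3.74 cm

At 0.910 m, distance alone gives 142 × (0.606/0.910)² = 142 × 0.4435 = 62.98 mSv/h.
Further attenuation needed: 62.98/1.10 = 57.25.
n = log₂(57.25) = 5.839 half-value layers.
Thickness = 5.839 × 0.641 cm = 3.743 cm.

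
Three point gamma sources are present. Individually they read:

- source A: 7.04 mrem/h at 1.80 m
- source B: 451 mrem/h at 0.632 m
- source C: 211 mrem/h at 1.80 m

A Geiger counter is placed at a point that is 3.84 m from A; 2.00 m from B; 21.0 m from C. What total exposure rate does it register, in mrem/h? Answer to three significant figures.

By superposition, sum each source's inverse-square contribution:
A: 7.04 × (1.80/3.84)² = 1.547 mrem/h
B: 451 × (0.632/2.00)² = 45.04 mrem/h
C: 211 × (1.80/21.0)² = 1.550 mrem/h
Total = 1.547 + 45.04 + 1.550 = 48.14 mrem/h.

48.1 mrem/h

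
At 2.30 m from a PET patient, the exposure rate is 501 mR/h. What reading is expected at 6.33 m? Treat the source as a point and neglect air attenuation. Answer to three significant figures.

66.1 mR/h

Using I₁d₁² = I₂d₂², the rate at 6.33 m is
501 × (2.30/6.33)² = 501 × 0.1320 = 66.13 mR/h.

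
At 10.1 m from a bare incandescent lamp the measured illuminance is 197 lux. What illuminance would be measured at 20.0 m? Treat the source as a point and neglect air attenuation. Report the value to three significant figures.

Intensity scales as (d₁/d₂)², so scaling from 10.1 m to 20.0 m:
(10.1/20.0)² = 0.2550, so 197 × 0.2550 = 50.23 lux.

50.2 lux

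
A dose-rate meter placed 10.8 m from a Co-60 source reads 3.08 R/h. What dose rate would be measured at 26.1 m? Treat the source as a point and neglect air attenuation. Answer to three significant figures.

Intensity scales as (d₁/d₂)², so scaling from 10.8 m to 26.1 m:
3.08 × (10.8/26.1)² = 3.08 × 0.1712 = 0.5273 R/h.

0.527 R/h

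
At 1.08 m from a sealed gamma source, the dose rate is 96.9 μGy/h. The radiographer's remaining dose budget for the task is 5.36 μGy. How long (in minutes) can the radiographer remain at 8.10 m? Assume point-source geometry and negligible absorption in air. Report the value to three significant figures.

187 min

Using I₁d₁² = I₂d₂², rate at 8.10 m:
96.9 × (1.08/8.10)² = 96.9 × 0.01778 = 1.723 μGy/h.
Stay time = 5.36 μGy ÷ 1.723 μGy/h = 3.111 h = 186.7 min.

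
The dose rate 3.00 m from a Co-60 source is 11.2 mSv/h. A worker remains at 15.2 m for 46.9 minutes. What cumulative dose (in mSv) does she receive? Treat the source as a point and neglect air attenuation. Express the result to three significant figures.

Applying the 1/r² law, rate at 15.2 m:
11.2 × (3.00/15.2)² = 11.2 × 0.03895 = 0.4362 mSv/h.
Dose = rate × time = 0.4362 mSv/h × 0.7817 h = 0.3410 mSv.

0.341 mSv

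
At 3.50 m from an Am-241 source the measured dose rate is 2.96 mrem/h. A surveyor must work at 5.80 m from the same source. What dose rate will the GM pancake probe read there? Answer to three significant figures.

Since intensity falls as 1/r², scaling from 3.50 m to 5.80 m:
(3.50/5.80)² = 0.3641, so 2.96 × 0.3641 = 1.078 mrem/h.

1.08 mrem/h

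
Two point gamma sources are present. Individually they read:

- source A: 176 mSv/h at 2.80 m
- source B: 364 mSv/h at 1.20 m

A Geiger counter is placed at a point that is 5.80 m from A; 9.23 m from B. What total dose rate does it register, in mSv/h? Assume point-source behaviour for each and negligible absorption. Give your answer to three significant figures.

Each source contributes Iᵢ·(dᵢ/rᵢ)²; contributions add.
A: 176 × (2.80/5.80)² = 41.02 mSv/h
B: 364 × (1.20/9.23)² = 6.153 mSv/h
Total = 41.02 + 6.153 = 47.17 mSv/h.

47.2 mSv/h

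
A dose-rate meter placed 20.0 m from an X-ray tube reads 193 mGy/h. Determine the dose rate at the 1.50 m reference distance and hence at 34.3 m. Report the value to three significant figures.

Since intensity falls as 1/r²,
At 1.50 m: 193 × (20.0/1.50)² = 193 × 177.8 = 34320 mGy/h
At 34.3 m: 34320 × (1.50/34.3)² = 34320 × 0.001912 = 65.62 mGy/h.

34300 mGy/h; 65.6 mGy/h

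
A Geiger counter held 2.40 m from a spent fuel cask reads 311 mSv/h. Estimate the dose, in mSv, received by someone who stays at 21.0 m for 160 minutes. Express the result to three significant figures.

10.8 mSv

Since intensity falls as 1/r², rate at 21.0 m:
(2.40/21.0)² = 0.01306, so 311 × 0.01306 = 4.062 mSv/h.
Dose = rate × time = 4.062 mSv/h × 2.667 h = 10.83 mSv.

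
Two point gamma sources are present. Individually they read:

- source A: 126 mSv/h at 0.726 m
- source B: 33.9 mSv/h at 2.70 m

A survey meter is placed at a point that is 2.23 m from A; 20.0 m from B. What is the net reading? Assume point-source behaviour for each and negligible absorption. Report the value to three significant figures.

14.0 mSv/h

Each source contributes Iᵢ·(dᵢ/rᵢ)²; contributions add.
A: 126 × (0.726/2.23)² = 13.35 mSv/h
B: 33.9 × (2.70/20.0)² = 0.6178 mSv/h
Total = 13.35 + 0.6178 = 13.97 mSv/h.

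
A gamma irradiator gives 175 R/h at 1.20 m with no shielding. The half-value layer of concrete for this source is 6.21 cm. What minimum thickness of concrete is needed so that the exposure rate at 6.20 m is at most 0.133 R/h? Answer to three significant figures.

At 6.20 m, distance alone gives 175 × (1.20/6.20)² = 175 × 0.03746 = 6.556 R/h.
Further attenuation needed: 6.556/0.133 = 49.29.
n = log₂(49.29) = 5.623 half-value layers.
Thickness = 5.623 × 6.21 cm = 34.92 cm.

34.9 cm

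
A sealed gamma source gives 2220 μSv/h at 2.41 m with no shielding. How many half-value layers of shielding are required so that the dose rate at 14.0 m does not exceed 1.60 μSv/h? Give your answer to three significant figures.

5.36 half-value layers

At 14.0 m, distance alone gives (2.41/14.0)² = 0.02963, so 2220 × 0.02963 = 65.78 μSv/h.
Further attenuation needed: 65.78/1.60 = 41.11.
n = log₂(41.11) = 5.361 half-value layers.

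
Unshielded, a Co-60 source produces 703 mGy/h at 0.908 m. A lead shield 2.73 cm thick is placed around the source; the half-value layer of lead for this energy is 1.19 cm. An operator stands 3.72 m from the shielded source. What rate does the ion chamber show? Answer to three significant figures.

8.54 mGy/h

Distance alone: (0.908/3.72)² = 0.05958, so 703 × 0.05958 = 41.88 mGy/h.
Shield: 2.73/1.19 = 2.294 half-value layers → attenuation 2^(−2.294) = 0.2039.
Combined: 41.88 × 0.2039 = 8.539 mGy/h.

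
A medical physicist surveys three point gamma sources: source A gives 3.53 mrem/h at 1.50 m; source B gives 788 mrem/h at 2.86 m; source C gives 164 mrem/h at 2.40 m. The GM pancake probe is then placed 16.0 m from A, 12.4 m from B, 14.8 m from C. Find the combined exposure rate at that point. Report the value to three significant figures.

Each source contributes Iᵢ·(dᵢ/rᵢ)²; contributions add.
A: 3.53 × (1.50/16.0)² = 0.03103 mrem/h
B: 788 × (2.86/12.4)² = 41.92 mrem/h
C: 164 × (2.40/14.8)² = 4.313 mrem/h
Total = 0.03103 + 41.92 + 4.313 = 46.26 mrem/h.

46.3 mrem/h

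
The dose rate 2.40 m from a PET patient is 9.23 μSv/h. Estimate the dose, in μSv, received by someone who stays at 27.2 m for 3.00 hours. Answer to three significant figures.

0.216 μSv

Intensity scales as (d₁/d₂)², so rate at 27.2 m:
(2.40/27.2)² = 0.007785, so 9.23 × 0.007785 = 0.07186 μSv/h.
Dose = rate × time = 0.07186 μSv/h × 3.000 h = 0.2156 μSv.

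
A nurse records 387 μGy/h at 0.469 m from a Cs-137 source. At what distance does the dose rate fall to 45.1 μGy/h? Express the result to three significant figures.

Intensity scales as (d₁/d₂)², so d₂ = d₁·√(I₁/I₂).
I₁/I₂ = 387/45.1 = 8.581, so d₂ = 0.469 × √8.581 = 1.374 m.

1.37 m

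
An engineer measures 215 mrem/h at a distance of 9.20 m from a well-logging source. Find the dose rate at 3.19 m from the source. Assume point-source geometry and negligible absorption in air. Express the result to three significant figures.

Intensity scales as (d₁/d₂)², so the rate at 3.19 m is
(9.20/3.19)² = 8.318, so 215 × 8.318 = 1788 mrem/h.

1790 mrem/h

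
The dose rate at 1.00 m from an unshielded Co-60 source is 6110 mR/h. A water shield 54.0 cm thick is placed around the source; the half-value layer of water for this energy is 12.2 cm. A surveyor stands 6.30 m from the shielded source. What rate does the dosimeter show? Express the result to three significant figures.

7.16 mR/h

Distance alone: 6110 × (1.00/6.30)² = 6110 × 0.02520 = 154.0 mR/h.
Shield: 54.0/12.2 = 4.426 half-value layers → attenuation 2^(−4.426) = 0.04652.
Combined: 154.0 × 0.04652 = 7.164 mR/h.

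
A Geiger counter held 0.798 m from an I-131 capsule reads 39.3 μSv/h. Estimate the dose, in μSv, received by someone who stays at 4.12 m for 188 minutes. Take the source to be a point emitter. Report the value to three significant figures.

Using I₁d₁² = I₂d₂², rate at 4.12 m:
(0.798/4.12)² = 0.03752, so 39.3 × 0.03752 = 1.475 μSv/h.
Dose = rate × time = 1.475 μSv/h × 3.133 h = 4.621 μSv.

4.62 μSv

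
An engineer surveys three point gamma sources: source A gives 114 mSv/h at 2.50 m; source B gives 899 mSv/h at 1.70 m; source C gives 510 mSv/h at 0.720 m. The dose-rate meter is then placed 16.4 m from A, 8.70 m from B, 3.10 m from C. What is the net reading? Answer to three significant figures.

64.5 mSv/h

By superposition, sum each source's inverse-square contribution:
A: 114 × (2.50/16.4)² = 2.649 mSv/h
B: 899 × (1.70/8.70)² = 34.33 mSv/h
C: 510 × (0.720/3.10)² = 27.51 mSv/h
Total = 2.649 + 34.33 + 27.51 = 64.49 mSv/h.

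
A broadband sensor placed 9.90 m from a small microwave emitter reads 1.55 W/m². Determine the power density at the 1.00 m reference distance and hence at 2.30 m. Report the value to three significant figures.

Since intensity falls as 1/r²,
At 1.00 m: 1.55 × (9.90/1.00)² = 1.55 × 98.01 = 151.9 W/m²
At 2.30 m: (1.00/2.30)² = 0.1890, so 151.9 × 0.1890 = 28.71 W/m².

152 W/m²; 28.7 W/m²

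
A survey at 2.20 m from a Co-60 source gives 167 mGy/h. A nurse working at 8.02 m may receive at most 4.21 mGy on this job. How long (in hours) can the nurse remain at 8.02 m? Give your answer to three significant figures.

0.335 h

Intensity scales as (d₁/d₂)², so rate at 8.02 m:
(2.20/8.02)² = 0.07525, so 167 × 0.07525 = 12.57 mGy/h.
Stay time = 4.21 mGy ÷ 12.57 mGy/h = 0.3349 h.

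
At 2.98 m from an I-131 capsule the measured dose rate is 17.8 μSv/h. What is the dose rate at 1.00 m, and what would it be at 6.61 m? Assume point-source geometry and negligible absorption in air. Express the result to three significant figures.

Since intensity falls as 1/r²,
At 1.00 m: (2.98/1.00)² = 8.880, so 17.8 × 8.880 = 158.1 μSv/h
At 6.61 m: 158.1 × (1.00/6.61)² = 158.1 × 0.02289 = 3.619 μSv/h.

158 μSv/h; 3.62 μSv/h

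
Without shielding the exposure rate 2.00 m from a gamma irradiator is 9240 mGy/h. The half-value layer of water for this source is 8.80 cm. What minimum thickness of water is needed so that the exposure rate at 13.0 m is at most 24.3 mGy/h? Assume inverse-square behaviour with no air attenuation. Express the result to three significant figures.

At 13.0 m, distance alone gives 9240 × (2.00/13.0)² = 9240 × 0.02367 = 218.7 mGy/h.
Further attenuation needed: 218.7/24.3 = 9.000.
n = log₂(9.000) = 3.170 half-value layers.
Thickness = 3.170 × 8.80 cm = 27.90 cm.

27.9 cm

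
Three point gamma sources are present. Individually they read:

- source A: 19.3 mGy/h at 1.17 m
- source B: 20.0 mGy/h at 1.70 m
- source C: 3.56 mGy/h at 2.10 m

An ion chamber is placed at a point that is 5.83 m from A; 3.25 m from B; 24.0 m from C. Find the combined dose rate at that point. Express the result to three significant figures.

Each source contributes Iᵢ·(dᵢ/rᵢ)²; contributions add.
A: 19.3 × (1.17/5.83)² = 0.7773 mGy/h
B: 20.0 × (1.70/3.25)² = 5.472 mGy/h
C: 3.56 × (2.10/24.0)² = 0.02726 mGy/h
Total = 0.7773 + 5.472 + 0.02726 = 6.277 mGy/h.

6.28 mGy/h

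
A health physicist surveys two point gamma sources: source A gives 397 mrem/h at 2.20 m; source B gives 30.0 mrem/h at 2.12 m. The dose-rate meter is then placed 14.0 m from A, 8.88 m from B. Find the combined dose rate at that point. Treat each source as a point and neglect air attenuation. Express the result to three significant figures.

11.5 mrem/h

By superposition, sum each source's inverse-square contribution:
A: 397 × (2.20/14.0)² = 9.803 mrem/h
B: 30.0 × (2.12/8.88)² = 1.710 mrem/h
Total = 9.803 + 1.710 = 11.51 mrem/h.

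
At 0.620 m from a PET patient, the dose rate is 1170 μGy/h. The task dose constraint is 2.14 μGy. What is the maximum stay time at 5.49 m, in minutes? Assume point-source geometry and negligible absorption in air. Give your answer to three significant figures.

8.60 min

Since intensity falls as 1/r², rate at 5.49 m:
(0.620/5.49)² = 0.01275, so 1170 × 0.01275 = 14.92 μGy/h.
Stay time = 2.14 μGy ÷ 14.92 μGy/h = 0.1434 h = 8.604 min.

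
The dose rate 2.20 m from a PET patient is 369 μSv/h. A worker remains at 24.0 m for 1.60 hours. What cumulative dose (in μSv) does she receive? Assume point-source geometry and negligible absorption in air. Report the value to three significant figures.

4.96 μSv

Applying the 1/r² law, rate at 24.0 m:
(2.20/24.0)² = 0.008403, so 369 × 0.008403 = 3.101 μSv/h.
Dose = rate × time = 3.101 μSv/h × 1.600 h = 4.962 μSv.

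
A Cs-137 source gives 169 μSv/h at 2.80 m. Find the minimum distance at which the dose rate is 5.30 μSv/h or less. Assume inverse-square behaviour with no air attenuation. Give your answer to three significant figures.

15.8 m

Since intensity falls as 1/r², d₂ = d₁·√(I₁/I₂).
I₁/I₂ = 169/5.30 = 31.89, so d₂ = 2.80 × √31.89 = 15.81 m.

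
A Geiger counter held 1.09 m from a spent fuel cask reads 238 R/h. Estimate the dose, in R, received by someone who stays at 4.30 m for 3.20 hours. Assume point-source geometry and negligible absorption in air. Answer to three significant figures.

48.9 R

Since intensity falls as 1/r², rate at 4.30 m:
238 × (1.09/4.30)² = 238 × 0.06426 = 15.29 R/h.
Dose = rate × time = 15.29 R/h × 3.200 h = 48.93 R.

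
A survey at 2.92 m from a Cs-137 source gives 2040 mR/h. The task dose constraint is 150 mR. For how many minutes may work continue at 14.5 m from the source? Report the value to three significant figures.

Applying the 1/r² law, rate at 14.5 m:
2040 × (2.92/14.5)² = 2040 × 0.04055 = 82.72 mR/h.
Stay time = 150 mR ÷ 82.72 mR/h = 1.813 h = 108.8 min.

109 min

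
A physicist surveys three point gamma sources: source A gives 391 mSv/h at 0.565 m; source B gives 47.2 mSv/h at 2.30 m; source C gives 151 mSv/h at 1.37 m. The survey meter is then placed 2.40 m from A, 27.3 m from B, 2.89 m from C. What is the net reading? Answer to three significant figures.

55.9 mSv/h

Each source contributes Iᵢ·(dᵢ/rᵢ)²; contributions add.
A: 391 × (0.565/2.40)² = 21.67 mSv/h
B: 47.2 × (2.30/27.3)² = 0.3350 mSv/h
C: 151 × (1.37/2.89)² = 33.93 mSv/h
Total = 21.67 + 0.3350 + 33.93 = 55.94 mSv/h.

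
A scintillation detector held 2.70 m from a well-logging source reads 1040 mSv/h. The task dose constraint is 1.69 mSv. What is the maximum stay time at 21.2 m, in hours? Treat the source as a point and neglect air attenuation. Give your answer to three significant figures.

0.100 h

Since intensity falls as 1/r², rate at 21.2 m:
1040 × (2.70/21.2)² = 1040 × 0.01622 = 16.87 mSv/h.
Stay time = 1.69 mSv ÷ 16.87 mSv/h = 0.1002 h.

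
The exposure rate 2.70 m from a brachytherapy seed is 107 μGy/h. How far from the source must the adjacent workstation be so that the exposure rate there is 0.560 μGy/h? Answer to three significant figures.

Using I₁d₁² = I₂d₂², d₂ = d₁·√(I₁/I₂).
I₁/I₂ = 107/0.560 = 191.1, so d₂ = 2.70 × √191.1 = 37.32 m.

37.3 m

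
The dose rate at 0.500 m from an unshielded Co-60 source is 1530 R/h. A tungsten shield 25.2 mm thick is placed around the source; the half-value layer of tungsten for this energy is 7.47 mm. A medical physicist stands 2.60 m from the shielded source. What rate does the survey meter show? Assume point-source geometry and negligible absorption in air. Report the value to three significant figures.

5.46 R/h

Distance alone: 1530 × (0.500/2.60)² = 1530 × 0.03698 = 56.58 R/h.
Shield: 25.2/7.47 = 3.373 half-value layers → attenuation 2^(−3.373) = 0.09652.
Combined: 56.58 × 0.09652 = 5.461 R/h.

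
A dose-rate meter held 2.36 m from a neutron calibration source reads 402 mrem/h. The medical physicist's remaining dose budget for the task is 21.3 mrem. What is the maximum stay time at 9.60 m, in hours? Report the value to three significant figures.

0.877 h

Applying the 1/r² law, rate at 9.60 m:
(2.36/9.60)² = 0.06043, so 402 × 0.06043 = 24.29 mrem/h.
Stay time = 21.3 mrem ÷ 24.29 mrem/h = 0.8769 h.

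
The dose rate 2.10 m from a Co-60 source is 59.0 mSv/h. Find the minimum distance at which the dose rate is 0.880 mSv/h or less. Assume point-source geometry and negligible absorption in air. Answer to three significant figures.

17.2 m

By the inverse-square law, d₂ = d₁·√(I₁/I₂).
I₁/I₂ = 59.0/0.880 = 67.05, so d₂ = 2.10 × √67.05 = 17.20 m.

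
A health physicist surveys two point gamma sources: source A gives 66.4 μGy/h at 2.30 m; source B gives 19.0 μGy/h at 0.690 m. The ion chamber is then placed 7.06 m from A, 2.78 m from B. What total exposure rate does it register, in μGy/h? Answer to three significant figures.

Each source contributes Iᵢ·(dᵢ/rᵢ)²; contributions add.
A: 66.4 × (2.30/7.06)² = 7.047 μGy/h
B: 19.0 × (0.690/2.78)² = 1.170 μGy/h
Total = 7.047 + 1.170 = 8.217 μGy/h.

8.22 μGy/h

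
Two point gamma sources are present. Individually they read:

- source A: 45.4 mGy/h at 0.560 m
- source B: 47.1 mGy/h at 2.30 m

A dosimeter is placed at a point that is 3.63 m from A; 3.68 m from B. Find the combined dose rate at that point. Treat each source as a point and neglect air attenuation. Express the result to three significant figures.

By superposition, sum each source's inverse-square contribution:
A: 45.4 × (0.560/3.63)² = 1.080 mGy/h
B: 47.1 × (2.30/3.68)² = 18.40 mGy/h
Total = 1.080 + 18.40 = 19.48 mGy/h.

19.5 mGy/h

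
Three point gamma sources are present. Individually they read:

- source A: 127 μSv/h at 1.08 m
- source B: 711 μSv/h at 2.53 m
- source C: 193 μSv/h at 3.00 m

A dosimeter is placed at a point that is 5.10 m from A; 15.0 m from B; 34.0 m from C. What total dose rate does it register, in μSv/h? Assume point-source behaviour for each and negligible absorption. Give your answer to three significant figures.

Each source contributes Iᵢ·(dᵢ/rᵢ)²; contributions add.
A: 127 × (1.08/5.10)² = 5.695 μSv/h
B: 711 × (2.53/15.0)² = 20.23 μSv/h
C: 193 × (3.00/34.0)² = 1.503 μSv/h
Total = 5.695 + 20.23 + 1.503 = 27.43 μSv/h.

27.4 μSv/h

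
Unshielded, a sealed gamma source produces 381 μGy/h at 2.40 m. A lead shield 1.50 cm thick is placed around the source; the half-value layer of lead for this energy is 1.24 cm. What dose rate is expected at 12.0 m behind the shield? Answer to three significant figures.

6.59 μGy/h

Distance alone: (2.40/12.0)² = 0.04000, so 381 × 0.04000 = 15.24 μGy/h.
Shield: 1.50/1.24 = 1.210 half-value layers → attenuation 2^(−1.210) = 0.4323.
Combined: 15.24 × 0.4323 = 6.588 μGy/h.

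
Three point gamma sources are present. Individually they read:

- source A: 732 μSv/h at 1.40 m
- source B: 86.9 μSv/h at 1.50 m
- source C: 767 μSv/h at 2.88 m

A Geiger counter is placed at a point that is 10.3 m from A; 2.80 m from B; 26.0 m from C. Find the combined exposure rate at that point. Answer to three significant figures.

Each source contributes Iᵢ·(dᵢ/rᵢ)²; contributions add.
A: 732 × (1.40/10.3)² = 13.52 μSv/h
B: 86.9 × (1.50/2.80)² = 24.94 μSv/h
C: 767 × (2.88/26.0)² = 9.411 μSv/h
Total = 13.52 + 24.94 + 9.411 = 47.87 μSv/h.

47.9 μSv/h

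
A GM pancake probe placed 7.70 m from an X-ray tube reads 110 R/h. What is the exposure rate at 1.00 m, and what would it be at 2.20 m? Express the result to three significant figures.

Since intensity falls as 1/r²,
At 1.00 m: 110 × (7.70/1.00)² = 110 × 59.29 = 6522 R/h
At 2.20 m: 6522 × (1.00/2.20)² = 6522 × 0.2066 = 1347 R/h.

6520 R/h; 1350 R/h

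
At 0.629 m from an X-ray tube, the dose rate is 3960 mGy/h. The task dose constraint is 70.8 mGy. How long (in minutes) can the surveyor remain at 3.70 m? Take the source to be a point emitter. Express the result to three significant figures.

37.1 min

Using I₁d₁² = I₂d₂², rate at 3.70 m:
(0.629/3.70)² = 0.02890, so 3960 × 0.02890 = 114.4 mGy/h.
Stay time = 70.8 mGy ÷ 114.4 mGy/h = 0.6189 h = 37.13 min.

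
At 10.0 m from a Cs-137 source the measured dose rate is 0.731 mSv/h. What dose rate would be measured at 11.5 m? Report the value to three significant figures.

By the inverse-square law, scaling from 10.0 m to 11.5 m:
0.731 × (10.0/11.5)² = 0.731 × 0.7561 = 0.5527 mSv/h.

0.553 mSv/h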